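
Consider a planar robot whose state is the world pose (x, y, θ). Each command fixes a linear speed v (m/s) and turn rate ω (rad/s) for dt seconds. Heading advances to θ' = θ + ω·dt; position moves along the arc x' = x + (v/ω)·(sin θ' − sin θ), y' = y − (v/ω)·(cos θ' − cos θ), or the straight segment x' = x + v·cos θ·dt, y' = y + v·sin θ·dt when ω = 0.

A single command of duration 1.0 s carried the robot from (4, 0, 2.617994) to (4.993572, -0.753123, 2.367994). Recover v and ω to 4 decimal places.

v = -1.2500, ω = -0.2500

Δθ = 2.367994 − 2.617994 = -0.250000
ω = Δθ/dt = -0.250000/1.0 = -0.2500
R = Δx/(sin θ' − sin θ) = 5.0000
v = R·ω = 5.0000·-0.2500 = -1.2500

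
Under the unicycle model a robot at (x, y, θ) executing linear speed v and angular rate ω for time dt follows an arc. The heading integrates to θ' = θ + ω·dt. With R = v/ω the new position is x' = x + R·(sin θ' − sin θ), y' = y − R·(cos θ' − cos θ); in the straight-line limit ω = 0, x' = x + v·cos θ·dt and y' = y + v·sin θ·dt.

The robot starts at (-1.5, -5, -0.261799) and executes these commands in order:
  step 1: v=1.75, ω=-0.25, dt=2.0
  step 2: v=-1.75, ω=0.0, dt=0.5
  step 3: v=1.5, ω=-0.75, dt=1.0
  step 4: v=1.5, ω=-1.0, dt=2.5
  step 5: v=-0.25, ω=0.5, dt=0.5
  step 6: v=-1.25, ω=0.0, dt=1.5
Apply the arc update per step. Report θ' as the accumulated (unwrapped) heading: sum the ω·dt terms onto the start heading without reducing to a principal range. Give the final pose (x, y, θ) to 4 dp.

(0.4761, -9.6514, -3.7618)

step 1: θ'=-0.7618 (R=-7.0000) → pose (1.5198, -6.6963, -0.7618)
step 2: θ'=-0.7618 (straight) → pose (0.8867, -6.0924, -0.7618)
step 3: θ'=-1.5118 (R=-2.0000) → pose (1.5028, -7.4216, -1.5118)
step 4: θ'=-4.0118 (R=-1.5000) → pose (-1.1413, -8.4771, -4.0118)
step 5: θ'=-3.7618 (R=-0.5000) → pose (-1.0497, -8.5616, -3.7618)
step 6: θ'=-3.7618 (straight) → pose (0.4761, -9.6514, -3.7618)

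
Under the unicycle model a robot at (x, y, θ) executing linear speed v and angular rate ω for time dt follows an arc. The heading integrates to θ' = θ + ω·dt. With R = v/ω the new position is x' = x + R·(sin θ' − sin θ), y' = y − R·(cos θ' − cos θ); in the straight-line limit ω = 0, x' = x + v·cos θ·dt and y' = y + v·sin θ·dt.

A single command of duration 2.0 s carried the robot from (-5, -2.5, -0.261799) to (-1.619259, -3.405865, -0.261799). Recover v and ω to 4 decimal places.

Δθ = -0.261799 − -0.261799 = 0.000000
ω = Δθ/dt = 0.000000/2.0 = 0.0000
ω = 0 → v = (Δx·cos θ + Δy·sin θ)/dt = 1.7500

v = 1.7500, ω = 0.0000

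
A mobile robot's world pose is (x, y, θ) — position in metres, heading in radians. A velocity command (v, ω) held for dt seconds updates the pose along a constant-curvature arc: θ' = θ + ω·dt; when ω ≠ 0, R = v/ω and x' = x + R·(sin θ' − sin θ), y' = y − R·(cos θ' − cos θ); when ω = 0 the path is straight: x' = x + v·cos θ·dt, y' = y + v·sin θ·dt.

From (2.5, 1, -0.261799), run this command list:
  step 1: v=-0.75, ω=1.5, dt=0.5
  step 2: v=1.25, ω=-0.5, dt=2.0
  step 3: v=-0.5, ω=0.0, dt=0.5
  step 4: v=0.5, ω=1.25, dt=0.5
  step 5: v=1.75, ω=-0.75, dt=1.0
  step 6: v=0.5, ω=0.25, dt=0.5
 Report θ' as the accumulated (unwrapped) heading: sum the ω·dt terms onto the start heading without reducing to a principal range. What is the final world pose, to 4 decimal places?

step 1: θ'=0.4882 (R=-0.5000) → pose (2.1361, 0.9586, 0.4882)
step 2: θ'=-0.5118 (R=-2.5000) → pose (4.5330, 0.9303, -0.5118)
step 3: θ'=-0.5118 (straight) → pose (4.3151, 1.0528, -0.5118)
step 4: θ'=0.1132 (R=0.4000) → pose (4.5561, 1.0041, 0.1132)
step 5: θ'=-0.6368 (R=-2.3333) → pose (6.2072, 0.5617, -0.6368)
step 6: θ'=-0.5118 (R=2.0000) → pose (6.4169, 0.4260, -0.5118)

(6.4169, 0.4260, -0.5118)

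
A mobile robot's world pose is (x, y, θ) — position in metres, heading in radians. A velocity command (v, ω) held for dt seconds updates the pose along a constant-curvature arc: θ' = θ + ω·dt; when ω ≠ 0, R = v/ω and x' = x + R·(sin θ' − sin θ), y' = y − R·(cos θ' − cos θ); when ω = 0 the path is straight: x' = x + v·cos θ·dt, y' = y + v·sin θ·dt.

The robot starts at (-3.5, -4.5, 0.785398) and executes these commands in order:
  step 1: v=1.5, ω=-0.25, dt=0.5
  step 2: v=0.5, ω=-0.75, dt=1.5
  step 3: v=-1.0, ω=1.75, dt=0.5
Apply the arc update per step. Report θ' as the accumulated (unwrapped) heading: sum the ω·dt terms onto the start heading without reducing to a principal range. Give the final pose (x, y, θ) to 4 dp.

step 1: θ'=0.6604 (R=-6.0000) → pose (-2.9379, -4.0042, 0.6604)
step 2: θ'=-0.4646 (R=-0.6667) → pose (-2.2303, -3.9347, -0.4646)
step 3: θ'=0.4104 (R=-0.5714) → pose (-2.7143, -3.9215, 0.4104)

(-2.7143, -3.9215, 0.4104)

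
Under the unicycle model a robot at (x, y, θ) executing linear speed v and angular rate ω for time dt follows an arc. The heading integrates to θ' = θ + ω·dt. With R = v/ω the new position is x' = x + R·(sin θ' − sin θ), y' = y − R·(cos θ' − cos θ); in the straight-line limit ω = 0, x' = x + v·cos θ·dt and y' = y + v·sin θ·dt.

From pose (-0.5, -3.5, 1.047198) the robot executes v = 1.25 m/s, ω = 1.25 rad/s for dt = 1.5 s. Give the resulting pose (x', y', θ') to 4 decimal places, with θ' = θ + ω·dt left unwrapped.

θ' = 1.0472 + 1.25·1.5 = 2.9222
R = v/ω = 1.25/1.25 = 1.0000
x' = -0.5 + 1.0000·(sin 2.9222 − sin 1.0472) = -1.1484
y' = -3.5 − 1.0000·(cos 2.9222 − cos 1.0472) = -2.0240

(-1.1484, -2.0240, 2.9222)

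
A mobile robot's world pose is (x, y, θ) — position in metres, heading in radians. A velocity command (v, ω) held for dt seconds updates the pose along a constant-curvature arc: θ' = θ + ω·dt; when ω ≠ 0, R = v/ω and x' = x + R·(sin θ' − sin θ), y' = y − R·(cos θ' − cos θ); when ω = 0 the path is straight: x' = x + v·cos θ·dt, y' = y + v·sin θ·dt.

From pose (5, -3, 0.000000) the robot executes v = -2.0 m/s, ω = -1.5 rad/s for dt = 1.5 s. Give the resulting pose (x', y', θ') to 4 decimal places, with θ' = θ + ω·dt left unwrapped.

(3.9626, -0.8291, -2.2500)

θ' = 0.0000 + -1.5·1.5 = -2.2500
R = v/ω = -2.0/-1.5 = 1.3333
x' = 5 + 1.3333·(sin -2.2500 − sin 0.0000) = 3.9626
y' = -3 − 1.3333·(cos -2.2500 − cos 0.0000) = -0.8291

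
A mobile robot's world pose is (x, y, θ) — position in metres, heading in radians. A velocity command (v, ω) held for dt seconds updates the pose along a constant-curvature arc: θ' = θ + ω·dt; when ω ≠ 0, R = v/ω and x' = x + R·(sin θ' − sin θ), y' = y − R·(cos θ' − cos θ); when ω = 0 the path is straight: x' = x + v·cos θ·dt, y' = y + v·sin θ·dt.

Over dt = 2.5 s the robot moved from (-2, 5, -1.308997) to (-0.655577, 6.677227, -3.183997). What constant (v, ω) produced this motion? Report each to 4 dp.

v = -1.0000, ω = -0.7500

Δθ = -3.183997 − -1.308997 = -1.875000
ω = Δθ/dt = -1.875000/2.5 = -0.7500
R = −Δy/(cos θ' − cos θ) = 1.3333
v = R·ω = 1.3333·-0.7500 = -1.0000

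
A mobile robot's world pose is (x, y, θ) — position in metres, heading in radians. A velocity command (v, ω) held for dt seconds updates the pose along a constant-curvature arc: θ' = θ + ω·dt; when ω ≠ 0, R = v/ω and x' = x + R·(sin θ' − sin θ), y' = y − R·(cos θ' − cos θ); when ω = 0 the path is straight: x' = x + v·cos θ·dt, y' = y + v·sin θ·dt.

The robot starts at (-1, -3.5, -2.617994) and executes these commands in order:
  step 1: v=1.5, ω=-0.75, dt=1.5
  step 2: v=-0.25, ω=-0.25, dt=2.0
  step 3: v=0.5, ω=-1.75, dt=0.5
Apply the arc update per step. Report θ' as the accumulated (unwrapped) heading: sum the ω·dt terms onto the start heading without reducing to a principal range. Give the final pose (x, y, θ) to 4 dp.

step 1: θ'=-3.7430 (R=-2.0000) → pose (-3.1316, -3.4170, -3.7430)
step 2: θ'=-4.2430 (R=1.0000) → pose (-2.8056, -3.7892, -4.2430)
step 3: θ'=-5.1180 (R=-0.2857) → pose (-2.8133, -3.5473, -5.1180)

(-2.8133, -3.5473, -5.1180)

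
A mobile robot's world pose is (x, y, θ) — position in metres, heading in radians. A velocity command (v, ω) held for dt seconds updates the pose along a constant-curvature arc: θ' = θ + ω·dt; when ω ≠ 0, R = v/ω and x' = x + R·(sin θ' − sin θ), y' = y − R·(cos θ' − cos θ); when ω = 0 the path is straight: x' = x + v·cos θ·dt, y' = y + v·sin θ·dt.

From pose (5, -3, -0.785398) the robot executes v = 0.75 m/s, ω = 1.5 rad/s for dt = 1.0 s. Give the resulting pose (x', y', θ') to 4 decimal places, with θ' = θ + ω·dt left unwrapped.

(5.6812, -3.0241, 0.7146)

θ' = -0.7854 + 1.5·1.0 = 0.7146
R = v/ω = 0.75/1.5 = 0.5000
x' = 5 + 0.5000·(sin 0.7146 − sin -0.7854) = 5.6812
y' = -3 − 0.5000·(cos 0.7146 − cos -0.7854) = -3.0241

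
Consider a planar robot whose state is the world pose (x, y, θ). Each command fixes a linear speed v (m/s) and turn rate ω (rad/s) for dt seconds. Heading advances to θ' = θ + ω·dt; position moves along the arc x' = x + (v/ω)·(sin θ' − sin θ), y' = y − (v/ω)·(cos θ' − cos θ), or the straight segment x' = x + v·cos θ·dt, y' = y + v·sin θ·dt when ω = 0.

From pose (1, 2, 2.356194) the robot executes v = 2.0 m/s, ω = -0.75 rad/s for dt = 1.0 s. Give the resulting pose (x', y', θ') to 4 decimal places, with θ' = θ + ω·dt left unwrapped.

(0.2206, 3.7912, 1.6062)

θ' = 2.3562 + -0.75·1.0 = 1.6062
R = v/ω = 2.0/-0.75 = -2.6667
x' = 1 + -2.6667·(sin 1.6062 − sin 2.3562) = 0.2206
y' = 2 − -2.6667·(cos 1.6062 − cos 2.3562) = 3.7912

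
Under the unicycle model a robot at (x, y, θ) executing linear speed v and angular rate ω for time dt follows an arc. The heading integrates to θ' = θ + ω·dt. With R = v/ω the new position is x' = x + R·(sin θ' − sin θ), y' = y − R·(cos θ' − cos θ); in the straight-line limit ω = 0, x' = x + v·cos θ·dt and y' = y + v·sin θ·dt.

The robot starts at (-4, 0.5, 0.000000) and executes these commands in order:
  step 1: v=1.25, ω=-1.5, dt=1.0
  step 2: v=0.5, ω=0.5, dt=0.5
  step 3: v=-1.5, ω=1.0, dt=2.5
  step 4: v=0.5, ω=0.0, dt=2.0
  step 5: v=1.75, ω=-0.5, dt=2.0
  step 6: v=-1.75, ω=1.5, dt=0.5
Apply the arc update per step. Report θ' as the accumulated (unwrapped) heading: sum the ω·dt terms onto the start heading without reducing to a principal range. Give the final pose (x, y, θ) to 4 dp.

(-3.8894, 2.2175, 1.0000)

step 1: θ'=-1.5000 (R=-0.8333) → pose (-3.1688, -0.2744, -1.5000)
step 2: θ'=-1.2500 (R=1.0000) → pose (-3.1202, -0.5190, -1.2500)
step 3: θ'=1.2500 (R=-1.5000) → pose (-5.9672, -0.5190, 1.2500)
step 4: θ'=1.2500 (straight) → pose (-5.6519, 0.4300, 1.2500)
step 5: θ'=0.2500 (R=-3.5000) → pose (-3.1963, 2.7176, 0.2500)
step 6: θ'=1.0000 (R=-1.1667) → pose (-3.8894, 2.2175, 1.0000)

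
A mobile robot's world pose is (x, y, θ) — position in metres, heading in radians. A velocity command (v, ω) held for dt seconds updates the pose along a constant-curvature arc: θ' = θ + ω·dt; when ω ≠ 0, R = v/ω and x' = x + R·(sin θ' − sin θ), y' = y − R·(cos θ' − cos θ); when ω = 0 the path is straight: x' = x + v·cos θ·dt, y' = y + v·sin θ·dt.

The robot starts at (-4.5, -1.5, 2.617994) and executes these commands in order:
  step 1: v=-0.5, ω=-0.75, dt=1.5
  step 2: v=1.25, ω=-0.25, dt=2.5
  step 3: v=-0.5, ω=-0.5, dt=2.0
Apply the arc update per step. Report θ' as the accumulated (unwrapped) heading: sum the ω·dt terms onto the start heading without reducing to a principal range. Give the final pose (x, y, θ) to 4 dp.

(-3.8936, 0.3691, -0.1320)

step 1: θ'=1.4930 (R=0.6667) → pose (-4.1687, -2.1292, 1.4930)
step 2: θ'=0.8680 (R=-5.0000) → pose (-2.9990, 0.7140, 0.8680)
step 3: θ'=-0.1320 (R=1.0000) → pose (-3.8936, 0.3691, -0.1320)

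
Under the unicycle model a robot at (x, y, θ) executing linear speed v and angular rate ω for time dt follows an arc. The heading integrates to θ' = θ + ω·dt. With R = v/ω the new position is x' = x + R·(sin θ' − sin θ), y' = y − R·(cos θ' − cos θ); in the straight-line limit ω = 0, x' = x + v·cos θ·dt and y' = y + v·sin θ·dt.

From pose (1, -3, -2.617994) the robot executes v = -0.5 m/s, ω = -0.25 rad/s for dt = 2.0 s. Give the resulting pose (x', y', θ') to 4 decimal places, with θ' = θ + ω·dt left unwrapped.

(1.9528, -2.7326, -3.1180)

θ' = -2.6180 + -0.25·2.0 = -3.1180
R = v/ω = -0.5/-0.25 = 2.0000
x' = 1 + 2.0000·(sin -3.1180 − sin -2.6180) = 1.9528
y' = -3 − 2.0000·(cos -3.1180 − cos -2.6180) = -2.7326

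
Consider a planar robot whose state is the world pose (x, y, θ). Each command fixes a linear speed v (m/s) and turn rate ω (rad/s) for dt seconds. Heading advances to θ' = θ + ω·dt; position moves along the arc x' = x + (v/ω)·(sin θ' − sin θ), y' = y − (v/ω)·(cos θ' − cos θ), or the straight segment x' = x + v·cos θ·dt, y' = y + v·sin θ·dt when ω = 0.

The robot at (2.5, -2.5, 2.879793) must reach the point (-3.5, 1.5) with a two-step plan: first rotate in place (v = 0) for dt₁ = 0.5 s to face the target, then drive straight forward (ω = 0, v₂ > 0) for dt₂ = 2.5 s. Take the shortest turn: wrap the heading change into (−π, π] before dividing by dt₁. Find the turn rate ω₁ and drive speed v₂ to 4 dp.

heading to target = atan2(1.5−-2.5, -3.5−2.5) = 2.5536
Δθ = wrap(2.5536 − 2.8798) = -0.3262; ω₁ = Δθ/dt₁ = -0.6524
distance = √((-3.5−2.5)² + (1.5−-2.5)²) = 7.2111; v₂ = distance/dt₂ = 2.8844

ω₁ = -0.6524, v₂ = 2.8844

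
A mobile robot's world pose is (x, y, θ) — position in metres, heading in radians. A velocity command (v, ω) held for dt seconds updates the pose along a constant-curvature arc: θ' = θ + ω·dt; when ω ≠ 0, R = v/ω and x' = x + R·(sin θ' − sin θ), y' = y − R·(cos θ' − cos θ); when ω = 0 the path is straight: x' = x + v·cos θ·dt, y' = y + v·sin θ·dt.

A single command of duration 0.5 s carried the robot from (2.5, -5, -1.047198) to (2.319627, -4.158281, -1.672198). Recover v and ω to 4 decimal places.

v = -1.7500, ω = -1.2500

Δθ = -1.672198 − -1.047198 = -0.625000
ω = Δθ/dt = -0.625000/0.5 = -1.2500
R = −Δy/(cos θ' − cos θ) = 1.4000
v = R·ω = 1.4000·-1.2500 = -1.7500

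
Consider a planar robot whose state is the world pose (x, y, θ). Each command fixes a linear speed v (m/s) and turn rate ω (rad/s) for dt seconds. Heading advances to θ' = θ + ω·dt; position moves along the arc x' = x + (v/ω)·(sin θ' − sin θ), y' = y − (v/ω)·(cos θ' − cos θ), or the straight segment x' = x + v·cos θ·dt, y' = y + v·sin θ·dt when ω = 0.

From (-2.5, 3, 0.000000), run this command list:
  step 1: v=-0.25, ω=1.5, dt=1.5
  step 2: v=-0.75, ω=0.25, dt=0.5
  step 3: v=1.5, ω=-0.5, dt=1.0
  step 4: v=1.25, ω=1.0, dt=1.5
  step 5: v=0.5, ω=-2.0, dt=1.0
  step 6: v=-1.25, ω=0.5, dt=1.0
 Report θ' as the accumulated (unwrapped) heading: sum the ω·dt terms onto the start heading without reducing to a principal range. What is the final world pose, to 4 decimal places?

step 1: θ'=2.2500 (R=-0.1667) → pose (-2.6297, 2.7286, 2.2500)
step 2: θ'=2.3750 (R=-3.0000) → pose (-2.3765, 2.4523, 2.3750)
step 3: θ'=1.8750 (R=-3.0000) → pose (-3.1577, 3.7146, 1.8750)
step 4: θ'=3.3750 (R=1.2500) → pose (-4.6394, 4.5562, 3.3750)
step 5: θ'=1.3750 (R=-0.2500) → pose (-4.9425, 4.8481, 1.3750)
step 6: θ'=1.8750 (R=-2.5000) → pose (-4.8755, 3.6129, 1.8750)

(-4.8755, 3.6129, 1.8750)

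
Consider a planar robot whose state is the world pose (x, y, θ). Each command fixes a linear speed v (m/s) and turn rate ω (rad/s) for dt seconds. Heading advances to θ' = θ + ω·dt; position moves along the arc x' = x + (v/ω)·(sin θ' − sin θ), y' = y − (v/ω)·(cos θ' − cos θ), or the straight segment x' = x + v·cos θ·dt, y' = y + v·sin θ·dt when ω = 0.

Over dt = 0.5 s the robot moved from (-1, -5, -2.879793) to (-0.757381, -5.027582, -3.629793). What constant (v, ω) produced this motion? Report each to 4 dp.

v = -0.5000, ω = -1.5000

Δθ = -3.629793 − -2.879793 = -0.750000
ω = Δθ/dt = -0.750000/0.5 = -1.5000
R = Δx/(sin θ' − sin θ) = 0.3333
v = R·ω = 0.3333·-1.5000 = -0.5000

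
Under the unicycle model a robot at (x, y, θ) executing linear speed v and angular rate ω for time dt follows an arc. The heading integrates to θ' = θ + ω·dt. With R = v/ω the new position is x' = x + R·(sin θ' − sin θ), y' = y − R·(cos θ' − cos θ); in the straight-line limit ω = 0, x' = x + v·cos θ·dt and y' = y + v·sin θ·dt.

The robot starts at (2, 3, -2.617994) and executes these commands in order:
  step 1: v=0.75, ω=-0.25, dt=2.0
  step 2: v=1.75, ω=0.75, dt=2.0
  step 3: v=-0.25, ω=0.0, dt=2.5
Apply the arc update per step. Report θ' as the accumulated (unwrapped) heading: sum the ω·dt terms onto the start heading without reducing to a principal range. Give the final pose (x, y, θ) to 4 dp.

step 1: θ'=-3.1180 (R=-3.0000) → pose (0.5708, 2.5989, -3.1180)
step 2: θ'=-1.6180 (R=2.3333) → pose (-1.7049, 0.3763, -1.6180)
step 3: θ'=-1.6180 (straight) → pose (-1.6754, 1.0006, -1.6180)

(-1.6754, 1.0006, -1.6180)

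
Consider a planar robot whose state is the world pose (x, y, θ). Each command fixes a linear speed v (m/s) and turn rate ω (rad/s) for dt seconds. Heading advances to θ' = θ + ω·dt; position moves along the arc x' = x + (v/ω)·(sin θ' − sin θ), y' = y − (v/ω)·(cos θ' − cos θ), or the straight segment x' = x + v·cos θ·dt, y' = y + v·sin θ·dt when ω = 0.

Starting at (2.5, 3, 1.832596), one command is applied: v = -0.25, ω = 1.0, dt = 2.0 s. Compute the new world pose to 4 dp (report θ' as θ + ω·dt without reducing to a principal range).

θ' = 1.8326 + 1.0·2.0 = 3.8326
R = v/ω = -0.25/1.0 = -0.2500
x' = 2.5 + -0.2500·(sin 3.8326 − sin 1.8326) = 2.9008
y' = 3 − -0.2500·(cos 3.8326 − cos 1.8326) = 2.8721

(2.9008, 2.8721, 3.8326)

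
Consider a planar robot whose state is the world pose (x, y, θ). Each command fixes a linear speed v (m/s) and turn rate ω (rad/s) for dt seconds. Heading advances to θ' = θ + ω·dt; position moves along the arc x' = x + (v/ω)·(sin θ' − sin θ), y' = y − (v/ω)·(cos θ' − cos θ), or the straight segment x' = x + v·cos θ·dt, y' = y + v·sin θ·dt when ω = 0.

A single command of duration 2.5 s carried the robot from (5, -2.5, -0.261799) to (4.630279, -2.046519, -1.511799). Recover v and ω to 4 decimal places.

Δθ = -1.511799 − -0.261799 = -1.250000
ω = Δθ/dt = -1.250000/2.5 = -0.5000
R = −Δy/(cos θ' − cos θ) = 0.5000
v = R·ω = 0.5000·-0.5000 = -0.2500

v = -0.2500, ω = -0.5000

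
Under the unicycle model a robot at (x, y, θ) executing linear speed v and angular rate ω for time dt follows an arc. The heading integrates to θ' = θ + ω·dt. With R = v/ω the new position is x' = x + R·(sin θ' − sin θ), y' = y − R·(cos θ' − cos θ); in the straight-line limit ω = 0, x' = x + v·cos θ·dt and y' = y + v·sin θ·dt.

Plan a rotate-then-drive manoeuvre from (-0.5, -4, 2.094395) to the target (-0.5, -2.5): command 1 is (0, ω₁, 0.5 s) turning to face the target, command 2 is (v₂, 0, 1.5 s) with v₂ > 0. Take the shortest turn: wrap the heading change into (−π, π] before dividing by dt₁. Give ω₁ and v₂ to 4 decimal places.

ω₁ = -1.0472, v₂ = 1.0000

heading to target = atan2(-2.5−-4, -0.5−-0.5) = 1.5708
Δθ = wrap(1.5708 − 2.0944) = -0.5236; ω₁ = Δθ/dt₁ = -1.0472
distance = √((-0.5−-0.5)² + (-2.5−-4)²) = 1.5000; v₂ = distance/dt₂ = 1.0000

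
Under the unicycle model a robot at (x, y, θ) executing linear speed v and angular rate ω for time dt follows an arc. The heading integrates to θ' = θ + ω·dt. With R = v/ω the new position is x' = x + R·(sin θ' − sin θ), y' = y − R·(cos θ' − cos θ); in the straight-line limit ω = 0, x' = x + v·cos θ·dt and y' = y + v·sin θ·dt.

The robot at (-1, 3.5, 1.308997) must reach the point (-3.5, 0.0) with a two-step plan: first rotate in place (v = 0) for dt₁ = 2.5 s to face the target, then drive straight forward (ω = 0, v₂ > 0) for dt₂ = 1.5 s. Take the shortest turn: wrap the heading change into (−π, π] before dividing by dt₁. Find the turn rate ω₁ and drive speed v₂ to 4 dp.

heading to target = atan2(0−3.5, -3.5−-1) = -2.1910
Δθ = wrap(-2.1910 − 1.3090) = 2.7831; ω₁ = Δθ/dt₁ = 1.1133
distance = √((-3.5−-1)² + (0−3.5)²) = 4.3012; v₂ = distance/dt₂ = 2.8674

ω₁ = 1.1133, v₂ = 2.8674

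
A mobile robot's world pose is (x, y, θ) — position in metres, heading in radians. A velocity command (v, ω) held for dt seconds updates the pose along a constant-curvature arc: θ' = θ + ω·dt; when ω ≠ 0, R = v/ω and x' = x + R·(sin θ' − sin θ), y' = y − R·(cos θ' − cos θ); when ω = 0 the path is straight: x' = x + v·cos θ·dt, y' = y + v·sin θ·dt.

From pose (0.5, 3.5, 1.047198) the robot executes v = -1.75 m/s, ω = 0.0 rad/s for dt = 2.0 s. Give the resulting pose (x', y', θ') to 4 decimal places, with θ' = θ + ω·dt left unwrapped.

θ' = 1.0472 + 0.0·2.0 = 1.0472
ω = 0 → straight: x' = 0.5 + -1.75·cos(1.0472)·2.0 = -1.2500
y' = 3.5 + -1.75·sin(1.0472)·2.0 = 0.4689

(-1.2500, 0.4689, 1.0472)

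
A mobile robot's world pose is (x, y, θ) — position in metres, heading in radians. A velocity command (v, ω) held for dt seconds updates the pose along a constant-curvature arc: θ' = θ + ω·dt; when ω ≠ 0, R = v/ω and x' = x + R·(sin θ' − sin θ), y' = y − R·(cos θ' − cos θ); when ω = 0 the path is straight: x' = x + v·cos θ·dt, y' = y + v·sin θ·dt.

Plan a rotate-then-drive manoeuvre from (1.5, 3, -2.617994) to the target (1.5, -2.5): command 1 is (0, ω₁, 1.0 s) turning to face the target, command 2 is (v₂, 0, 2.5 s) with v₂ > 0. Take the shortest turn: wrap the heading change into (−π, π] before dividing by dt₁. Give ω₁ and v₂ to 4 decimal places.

heading to target = atan2(-2.5−3, 1.5−1.5) = -1.5708
Δθ = wrap(-1.5708 − -2.6180) = 1.0472; ω₁ = Δθ/dt₁ = 1.0472
distance = √((1.5−1.5)² + (-2.5−3)²) = 5.5000; v₂ = distance/dt₂ = 2.2000

ω₁ = 1.0472, v₂ = 2.2000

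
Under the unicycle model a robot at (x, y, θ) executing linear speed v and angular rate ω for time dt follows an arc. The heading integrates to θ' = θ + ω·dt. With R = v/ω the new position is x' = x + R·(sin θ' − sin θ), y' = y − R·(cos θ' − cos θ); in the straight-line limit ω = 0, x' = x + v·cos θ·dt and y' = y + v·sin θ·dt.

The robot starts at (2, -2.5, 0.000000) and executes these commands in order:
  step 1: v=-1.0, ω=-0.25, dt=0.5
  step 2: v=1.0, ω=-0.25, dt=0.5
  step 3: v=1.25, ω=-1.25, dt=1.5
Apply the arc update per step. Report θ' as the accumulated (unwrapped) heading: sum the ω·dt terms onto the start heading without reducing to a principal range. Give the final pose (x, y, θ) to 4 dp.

step 1: θ'=-0.1250 (R=4.0000) → pose (1.5013, -2.4688, -0.1250)
step 2: θ'=-0.2500 (R=-4.0000) → pose (1.9922, -2.5619, -0.2500)
step 3: θ'=-2.1250 (R=-1.0000) → pose (2.5951, -4.0571, -2.1250)

(2.5951, -4.0571, -2.1250)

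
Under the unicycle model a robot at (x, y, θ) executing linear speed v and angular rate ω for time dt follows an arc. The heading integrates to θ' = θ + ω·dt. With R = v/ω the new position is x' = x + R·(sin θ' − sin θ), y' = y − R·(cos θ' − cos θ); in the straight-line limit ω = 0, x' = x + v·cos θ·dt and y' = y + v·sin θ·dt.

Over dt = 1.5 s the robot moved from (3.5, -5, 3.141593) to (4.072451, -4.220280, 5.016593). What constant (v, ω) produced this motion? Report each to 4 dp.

Δθ = 5.016593 − 3.141593 = 1.875000
ω = Δθ/dt = 1.875000/1.5 = 1.2500
R = −Δy/(cos θ' − cos θ) = -0.6000
v = R·ω = -0.6000·1.2500 = -0.7500

v = -0.7500, ω = 1.2500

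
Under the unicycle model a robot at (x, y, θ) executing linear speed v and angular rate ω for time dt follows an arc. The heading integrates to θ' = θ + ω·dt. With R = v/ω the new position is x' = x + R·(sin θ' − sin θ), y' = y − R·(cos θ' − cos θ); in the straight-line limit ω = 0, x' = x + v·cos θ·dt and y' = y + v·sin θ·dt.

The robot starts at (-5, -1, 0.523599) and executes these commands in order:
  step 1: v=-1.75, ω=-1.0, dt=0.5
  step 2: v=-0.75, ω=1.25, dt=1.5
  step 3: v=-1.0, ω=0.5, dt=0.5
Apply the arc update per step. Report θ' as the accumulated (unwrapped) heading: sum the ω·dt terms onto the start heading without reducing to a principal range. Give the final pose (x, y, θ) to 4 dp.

(-6.1694, -2.4754, 2.1486)

step 1: θ'=0.0236 (R=1.7500) → pose (-5.8337, -1.2340, 0.0236)
step 2: θ'=1.8986 (R=-0.6000) → pose (-6.3876, -2.0270, 1.8986)
step 3: θ'=2.1486 (R=-2.0000) → pose (-6.1694, -2.4754, 2.1486)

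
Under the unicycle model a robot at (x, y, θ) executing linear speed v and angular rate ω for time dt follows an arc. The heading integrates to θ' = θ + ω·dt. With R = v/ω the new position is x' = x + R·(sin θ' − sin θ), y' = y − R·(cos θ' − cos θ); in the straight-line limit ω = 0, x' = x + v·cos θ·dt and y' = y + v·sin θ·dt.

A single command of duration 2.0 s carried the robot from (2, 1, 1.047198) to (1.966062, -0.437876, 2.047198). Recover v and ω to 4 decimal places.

v = -0.7500, ω = 0.5000

Δθ = 2.047198 − 1.047198 = 1.000000
ω = Δθ/dt = 1.000000/2.0 = 0.5000
R = −Δy/(cos θ' − cos θ) = -1.5000
v = R·ω = -1.5000·0.5000 = -0.7500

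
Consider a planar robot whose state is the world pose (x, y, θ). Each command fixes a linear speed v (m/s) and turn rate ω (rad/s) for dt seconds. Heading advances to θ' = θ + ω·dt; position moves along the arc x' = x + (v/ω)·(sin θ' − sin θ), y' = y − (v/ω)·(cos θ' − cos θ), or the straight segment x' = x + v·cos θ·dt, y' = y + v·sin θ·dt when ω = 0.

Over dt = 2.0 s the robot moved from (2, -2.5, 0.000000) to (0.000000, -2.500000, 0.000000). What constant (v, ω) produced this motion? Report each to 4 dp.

v = -1.0000, ω = 0.0000

Δθ = 0.000000 − 0.000000 = 0.000000
ω = Δθ/dt = 0.000000/2.0 = 0.0000
ω = 0 → v = (Δx·cos θ + Δy·sin θ)/dt = -1.0000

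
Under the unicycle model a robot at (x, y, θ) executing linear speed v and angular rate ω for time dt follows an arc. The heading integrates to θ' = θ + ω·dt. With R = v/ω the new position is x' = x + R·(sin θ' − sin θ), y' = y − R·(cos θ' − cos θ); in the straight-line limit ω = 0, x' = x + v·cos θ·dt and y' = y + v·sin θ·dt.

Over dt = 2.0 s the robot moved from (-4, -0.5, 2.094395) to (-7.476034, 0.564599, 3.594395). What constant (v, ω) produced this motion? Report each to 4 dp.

Δθ = 3.594395 − 2.094395 = 1.500000
ω = Δθ/dt = 1.500000/2.0 = 0.7500
R = Δx/(sin θ' − sin θ) = 2.6667
v = R·ω = 2.6667·0.7500 = 2.0000

v = 2.0000, ω = 0.7500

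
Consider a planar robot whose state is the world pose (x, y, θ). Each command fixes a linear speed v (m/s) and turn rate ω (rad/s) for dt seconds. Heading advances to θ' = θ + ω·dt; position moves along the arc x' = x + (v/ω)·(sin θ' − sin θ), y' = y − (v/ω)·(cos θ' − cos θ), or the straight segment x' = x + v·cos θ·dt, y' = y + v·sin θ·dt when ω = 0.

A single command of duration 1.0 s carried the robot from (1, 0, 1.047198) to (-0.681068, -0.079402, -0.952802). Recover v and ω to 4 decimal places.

Δθ = -0.952802 − 1.047198 = -2.000000
ω = Δθ/dt = -2.000000/1.0 = -2.0000
R = Δx/(sin θ' − sin θ) = 1.0000
v = R·ω = 1.0000·-2.0000 = -2.0000

v = -2.0000, ω = -2.0000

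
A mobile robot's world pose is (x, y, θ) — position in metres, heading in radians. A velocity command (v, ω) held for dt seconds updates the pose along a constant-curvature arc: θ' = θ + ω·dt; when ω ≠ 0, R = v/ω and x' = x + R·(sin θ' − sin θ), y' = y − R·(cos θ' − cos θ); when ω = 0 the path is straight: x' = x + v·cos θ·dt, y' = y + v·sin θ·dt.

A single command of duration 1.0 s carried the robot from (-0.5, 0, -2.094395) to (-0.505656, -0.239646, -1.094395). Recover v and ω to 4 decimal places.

Δθ = -1.094395 − -2.094395 = 1.000000
ω = Δθ/dt = 1.000000/1.0 = 1.0000
R = −Δy/(cos θ' − cos θ) = 0.2500
v = R·ω = 0.2500·1.0000 = 0.2500

v = 0.2500, ω = 1.0000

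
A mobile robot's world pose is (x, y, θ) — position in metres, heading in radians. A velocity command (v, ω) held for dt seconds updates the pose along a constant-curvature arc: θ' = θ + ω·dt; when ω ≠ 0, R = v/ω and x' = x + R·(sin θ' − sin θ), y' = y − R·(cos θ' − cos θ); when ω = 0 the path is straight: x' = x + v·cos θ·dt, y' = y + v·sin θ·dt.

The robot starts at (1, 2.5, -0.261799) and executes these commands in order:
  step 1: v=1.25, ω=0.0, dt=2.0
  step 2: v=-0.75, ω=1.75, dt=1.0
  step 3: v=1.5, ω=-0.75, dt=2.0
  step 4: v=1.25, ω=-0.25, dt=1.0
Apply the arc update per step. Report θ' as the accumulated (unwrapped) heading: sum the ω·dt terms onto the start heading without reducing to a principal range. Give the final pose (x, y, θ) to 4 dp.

step 1: θ'=-0.2618 (straight) → pose (3.4148, 1.8530, -0.2618)
step 2: θ'=1.4882 (R=-0.4286) → pose (2.8768, 1.4743, 1.4882)
step 3: θ'=-0.0118 (R=-2.0000) → pose (4.8936, 3.3092, -0.0118)
step 4: θ'=-0.2618 (R=-5.0000) → pose (6.1287, 3.1392, -0.2618)

(6.1287, 3.1392, -0.2618)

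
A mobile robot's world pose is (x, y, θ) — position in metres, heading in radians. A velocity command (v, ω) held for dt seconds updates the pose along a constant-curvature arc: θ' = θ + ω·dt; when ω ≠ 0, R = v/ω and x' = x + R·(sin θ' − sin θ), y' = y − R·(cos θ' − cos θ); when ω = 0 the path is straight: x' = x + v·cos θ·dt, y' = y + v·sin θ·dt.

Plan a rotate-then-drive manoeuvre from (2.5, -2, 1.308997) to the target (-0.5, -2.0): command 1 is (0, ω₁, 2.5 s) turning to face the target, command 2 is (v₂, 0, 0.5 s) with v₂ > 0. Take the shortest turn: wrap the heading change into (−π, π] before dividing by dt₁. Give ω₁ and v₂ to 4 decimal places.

ω₁ = 0.7330, v₂ = 6.0000

heading to target = atan2(-2−-2, -0.5−2.5) = 3.1416
Δθ = wrap(3.1416 − 1.3090) = 1.8326; ω₁ = Δθ/dt₁ = 0.7330
distance = √((-0.5−2.5)² + (-2−-2)²) = 3.0000; v₂ = distance/dt₂ = 6.0000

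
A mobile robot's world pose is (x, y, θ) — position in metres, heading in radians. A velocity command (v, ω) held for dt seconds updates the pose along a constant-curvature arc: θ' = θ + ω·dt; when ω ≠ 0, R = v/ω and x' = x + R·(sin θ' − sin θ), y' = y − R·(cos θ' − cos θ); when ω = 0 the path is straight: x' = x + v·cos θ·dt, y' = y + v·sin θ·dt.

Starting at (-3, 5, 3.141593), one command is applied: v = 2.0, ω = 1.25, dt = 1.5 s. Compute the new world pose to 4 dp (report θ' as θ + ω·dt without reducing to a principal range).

(-4.5265, 2.9207, 5.0166)

θ' = 3.1416 + 1.25·1.5 = 5.0166
R = v/ω = 2.0/1.25 = 1.6000
x' = -3 + 1.6000·(sin 5.0166 − sin 3.1416) = -4.5265
y' = 5 − 1.6000·(cos 5.0166 − cos 3.1416) = 2.9207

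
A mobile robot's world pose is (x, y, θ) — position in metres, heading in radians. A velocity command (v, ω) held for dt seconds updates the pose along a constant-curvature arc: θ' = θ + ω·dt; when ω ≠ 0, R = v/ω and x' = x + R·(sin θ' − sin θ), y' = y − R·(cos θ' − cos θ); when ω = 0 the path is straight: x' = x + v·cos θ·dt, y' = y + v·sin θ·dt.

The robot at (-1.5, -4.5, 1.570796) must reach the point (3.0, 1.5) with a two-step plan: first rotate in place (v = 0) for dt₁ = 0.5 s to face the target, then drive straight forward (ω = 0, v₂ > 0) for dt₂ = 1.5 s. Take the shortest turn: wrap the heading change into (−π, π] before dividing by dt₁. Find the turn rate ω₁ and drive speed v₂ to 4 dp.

heading to target = atan2(1.5−-4.5, 3−-1.5) = 0.9273
Δθ = wrap(0.9273 − 1.5708) = -0.6435; ω₁ = Δθ/dt₁ = -1.2870
distance = √((3−-1.5)² + (1.5−-4.5)²) = 7.5000; v₂ = distance/dt₂ = 5.0000

ω₁ = -1.2870, v₂ = 5.0000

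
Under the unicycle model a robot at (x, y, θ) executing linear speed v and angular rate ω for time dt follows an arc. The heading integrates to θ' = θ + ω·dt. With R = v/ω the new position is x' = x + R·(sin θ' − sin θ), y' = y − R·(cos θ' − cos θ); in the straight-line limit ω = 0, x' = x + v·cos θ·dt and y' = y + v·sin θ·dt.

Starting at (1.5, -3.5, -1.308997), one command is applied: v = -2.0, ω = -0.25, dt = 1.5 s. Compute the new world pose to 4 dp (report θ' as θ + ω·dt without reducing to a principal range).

θ' = -1.3090 + -0.25·1.5 = -1.6840
R = v/ω = -2.0/-0.25 = 8.0000
x' = 1.5 + 8.0000·(sin -1.6840 − sin -1.3090) = 1.2786
y' = -3.5 − 8.0000·(cos -1.6840 − cos -1.3090) = -0.5258

(1.2786, -0.5258, -1.6840)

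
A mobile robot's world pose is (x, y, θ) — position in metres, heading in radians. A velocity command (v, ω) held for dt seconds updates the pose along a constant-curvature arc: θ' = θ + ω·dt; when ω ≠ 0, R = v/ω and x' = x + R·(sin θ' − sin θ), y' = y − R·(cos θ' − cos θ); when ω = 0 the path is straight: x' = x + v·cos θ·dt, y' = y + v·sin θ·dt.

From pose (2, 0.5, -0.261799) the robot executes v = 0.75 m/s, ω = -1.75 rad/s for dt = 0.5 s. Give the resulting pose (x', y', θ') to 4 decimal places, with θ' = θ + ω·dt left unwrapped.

θ' = -0.2618 + -1.75·0.5 = -1.1368
R = v/ω = 0.75/-1.75 = -0.4286
x' = 2 + -0.4286·(sin -1.1368 − sin -0.2618) = 2.2779
y' = 0.5 − -0.4286·(cos -1.1368 − cos -0.2618) = 0.2662

(2.2779, 0.2662, -1.1368)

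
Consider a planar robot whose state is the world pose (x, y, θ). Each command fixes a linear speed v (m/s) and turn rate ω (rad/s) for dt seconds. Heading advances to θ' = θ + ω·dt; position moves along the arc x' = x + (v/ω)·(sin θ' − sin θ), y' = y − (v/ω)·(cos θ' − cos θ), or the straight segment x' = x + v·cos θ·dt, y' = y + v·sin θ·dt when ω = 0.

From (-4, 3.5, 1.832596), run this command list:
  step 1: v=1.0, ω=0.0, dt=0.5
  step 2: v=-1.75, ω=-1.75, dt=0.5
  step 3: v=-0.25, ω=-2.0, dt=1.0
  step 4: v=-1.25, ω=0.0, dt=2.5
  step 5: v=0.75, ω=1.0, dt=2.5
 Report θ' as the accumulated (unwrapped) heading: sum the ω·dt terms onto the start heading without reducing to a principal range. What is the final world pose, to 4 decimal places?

step 1: θ'=1.8326 (straight) → pose (-4.1294, 3.9830, 1.8326)
step 2: θ'=0.9576 (R=1.0000) → pose (-4.2775, 3.1487, 0.9576)
step 3: θ'=-1.0424 (R=0.1250) → pose (-4.4877, 3.1576, -1.0424)
step 4: θ'=-1.0424 (straight) → pose (-6.0632, 5.8564, -1.0424)
step 5: θ'=1.4576 (R=0.7500) → pose (-4.6702, 6.1498, 1.4576)

(-4.6702, 6.1498, 1.4576)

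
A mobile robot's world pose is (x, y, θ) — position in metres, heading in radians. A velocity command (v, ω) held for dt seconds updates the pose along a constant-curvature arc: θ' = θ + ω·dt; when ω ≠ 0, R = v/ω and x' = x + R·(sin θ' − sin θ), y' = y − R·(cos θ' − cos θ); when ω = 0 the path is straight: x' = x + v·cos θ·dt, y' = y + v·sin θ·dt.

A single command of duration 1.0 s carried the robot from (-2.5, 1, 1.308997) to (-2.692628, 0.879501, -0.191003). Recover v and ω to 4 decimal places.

Δθ = -0.191003 − 1.308997 = -1.500000
ω = Δθ/dt = -1.500000/1.0 = -1.5000
R = Δx/(sin θ' − sin θ) = 0.1667
v = R·ω = 0.1667·-1.5000 = -0.2500

v = -0.2500, ω = -1.5000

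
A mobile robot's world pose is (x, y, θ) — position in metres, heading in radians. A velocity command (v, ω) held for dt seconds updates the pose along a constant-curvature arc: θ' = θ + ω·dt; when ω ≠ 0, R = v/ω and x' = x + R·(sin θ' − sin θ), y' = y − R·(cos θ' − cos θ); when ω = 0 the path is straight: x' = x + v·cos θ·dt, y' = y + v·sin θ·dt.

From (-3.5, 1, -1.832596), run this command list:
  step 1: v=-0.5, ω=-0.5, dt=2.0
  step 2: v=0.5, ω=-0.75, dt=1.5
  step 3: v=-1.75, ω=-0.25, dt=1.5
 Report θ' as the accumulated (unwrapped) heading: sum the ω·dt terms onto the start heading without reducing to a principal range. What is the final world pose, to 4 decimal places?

step 1: θ'=-2.8326 (R=1.0000) → pose (-2.8382, 1.6938, -2.8326)
step 2: θ'=-3.9576 (R=-0.6667) → pose (-3.5265, 1.8722, -3.9576)
step 3: θ'=-4.3326 (R=7.0000) → pose (-2.1242, -0.3287, -4.3326)

(-2.1242, -0.3287, -4.3326)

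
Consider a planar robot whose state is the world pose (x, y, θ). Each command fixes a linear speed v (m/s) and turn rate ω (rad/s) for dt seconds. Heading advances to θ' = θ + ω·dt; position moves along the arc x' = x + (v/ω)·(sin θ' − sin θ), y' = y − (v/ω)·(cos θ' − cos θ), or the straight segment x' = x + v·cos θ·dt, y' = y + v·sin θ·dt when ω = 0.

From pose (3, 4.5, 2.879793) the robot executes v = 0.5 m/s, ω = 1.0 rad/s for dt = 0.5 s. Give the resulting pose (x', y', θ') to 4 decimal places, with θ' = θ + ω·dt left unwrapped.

θ' = 2.8798 + 1.0·0.5 = 3.3798
R = v/ω = 0.5/1.0 = 0.5000
x' = 3 + 0.5000·(sin 3.3798 − sin 2.8798) = 2.7526
y' = 4.5 − 0.5000·(cos 3.3798 − cos 2.8798) = 4.5029

(2.7526, 4.5029, 3.3798)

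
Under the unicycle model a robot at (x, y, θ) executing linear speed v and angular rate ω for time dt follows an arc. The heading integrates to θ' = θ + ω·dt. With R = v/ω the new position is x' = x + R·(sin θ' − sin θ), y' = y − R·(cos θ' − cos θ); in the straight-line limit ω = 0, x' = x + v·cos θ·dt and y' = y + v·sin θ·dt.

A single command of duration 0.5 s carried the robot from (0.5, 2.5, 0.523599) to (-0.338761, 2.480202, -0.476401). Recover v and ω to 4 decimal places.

Δθ = -0.476401 − 0.523599 = -1.000000
ω = Δθ/dt = -1.000000/0.5 = -2.0000
R = Δx/(sin θ' − sin θ) = 0.8750
v = R·ω = 0.8750·-2.0000 = -1.7500

v = -1.7500, ω = -2.0000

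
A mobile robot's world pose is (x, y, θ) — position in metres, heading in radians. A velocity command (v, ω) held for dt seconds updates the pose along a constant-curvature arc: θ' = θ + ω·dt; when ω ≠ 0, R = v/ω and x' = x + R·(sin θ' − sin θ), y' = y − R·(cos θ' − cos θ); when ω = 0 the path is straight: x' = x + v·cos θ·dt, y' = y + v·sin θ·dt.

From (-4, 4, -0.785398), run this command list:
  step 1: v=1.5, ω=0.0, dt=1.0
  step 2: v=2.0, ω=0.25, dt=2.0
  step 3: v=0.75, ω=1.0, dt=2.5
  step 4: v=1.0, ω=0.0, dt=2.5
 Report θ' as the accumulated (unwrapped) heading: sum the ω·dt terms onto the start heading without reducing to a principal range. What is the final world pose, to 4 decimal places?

(-0.2244, 4.0892, 2.2146)

step 1: θ'=-0.7854 (straight) → pose (-2.9393, 2.9393, -0.7854)
step 2: θ'=-0.2854 (R=8.0000) → pose (0.4652, 0.9198, -0.2854)
step 3: θ'=2.2146 (R=0.7500) → pose (1.2762, 2.0896, 2.2146)
step 4: θ'=2.2146 (straight) → pose (-0.2244, 4.0892, 2.2146)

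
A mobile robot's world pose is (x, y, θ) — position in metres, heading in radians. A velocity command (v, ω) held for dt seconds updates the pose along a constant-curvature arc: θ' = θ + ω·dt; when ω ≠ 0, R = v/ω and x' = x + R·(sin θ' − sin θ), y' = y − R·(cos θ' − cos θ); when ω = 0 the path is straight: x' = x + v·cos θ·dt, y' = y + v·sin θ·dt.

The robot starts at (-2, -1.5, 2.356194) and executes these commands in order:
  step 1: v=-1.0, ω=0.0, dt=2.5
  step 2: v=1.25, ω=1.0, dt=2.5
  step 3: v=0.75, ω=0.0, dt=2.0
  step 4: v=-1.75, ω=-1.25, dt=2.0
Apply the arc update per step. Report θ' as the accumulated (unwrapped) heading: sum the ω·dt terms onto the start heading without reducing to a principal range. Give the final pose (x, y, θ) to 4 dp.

(0.2372, -4.6247, 2.3562)

step 1: θ'=2.3562 (straight) → pose (-0.2322, -3.2678, 2.3562)
step 2: θ'=4.8562 (R=1.2500) → pose (-2.3532, -4.3308, 4.8562)
step 3: θ'=4.8562 (straight) → pose (-2.1383, -5.8153, 4.8562)
step 4: θ'=2.3562 (R=1.4000) → pose (0.2372, -4.6247, 2.3562)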